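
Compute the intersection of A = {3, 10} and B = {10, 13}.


A ∩ B = elements in both A and B
A = {3, 10}
B = {10, 13}
A ∩ B = {10}

A ∩ B = {10}


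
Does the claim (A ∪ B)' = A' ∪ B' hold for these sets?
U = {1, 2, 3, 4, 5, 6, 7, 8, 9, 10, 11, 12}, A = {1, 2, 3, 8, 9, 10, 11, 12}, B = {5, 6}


LHS: A ∪ B = {1, 2, 3, 5, 6, 8, 9, 10, 11, 12}
(A ∪ B)' = U \ (A ∪ B) = {4, 7}
A' = {4, 5, 6, 7}, B' = {1, 2, 3, 4, 7, 8, 9, 10, 11, 12}
Claimed RHS: A' ∪ B' = {1, 2, 3, 4, 5, 6, 7, 8, 9, 10, 11, 12}
Identity is INVALID: LHS = {4, 7} but the RHS claimed here equals {1, 2, 3, 4, 5, 6, 7, 8, 9, 10, 11, 12}. The correct form is (A ∪ B)' = A' ∩ B'.

Identity is invalid: (A ∪ B)' = {4, 7} but A' ∪ B' = {1, 2, 3, 4, 5, 6, 7, 8, 9, 10, 11, 12}. The correct De Morgan law is (A ∪ B)' = A' ∩ B'.


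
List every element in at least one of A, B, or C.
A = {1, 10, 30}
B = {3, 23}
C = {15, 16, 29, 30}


A ∪ B = {1, 3, 10, 23, 30}
(A ∪ B) ∪ C = {1, 3, 10, 15, 16, 23, 29, 30}

A ∪ B ∪ C = {1, 3, 10, 15, 16, 23, 29, 30}


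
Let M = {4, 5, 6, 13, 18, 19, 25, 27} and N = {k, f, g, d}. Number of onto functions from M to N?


n = |M| = 8, k = |N| = 4. Surjections via inclusion-exclusion:
S(n,k) = Σ(-1)^i × C(k,i) × (k-i)^n, i=0 to k
i=0: (-1)^0×C(4,0)×4^8 = 65536
i=1: (-1)^1×C(4,1)×3^8 = -26244
i=2: (-1)^2×C(4,2)×2^8 = 1536
i=3: (-1)^3×C(4,3)×1^8 = -4
i=4: (-1)^4×C(4,4)×0^8 = 0
Total = 40824

Number of surjections = 40824


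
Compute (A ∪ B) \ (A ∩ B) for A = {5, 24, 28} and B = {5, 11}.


A △ B = (A \ B) ∪ (B \ A) = elements in exactly one of A or B
A \ B = {24, 28}
B \ A = {11}
A △ B = {11, 24, 28}

A △ B = {11, 24, 28}


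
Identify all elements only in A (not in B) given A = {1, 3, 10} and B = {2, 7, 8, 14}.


A = {1, 3, 10}
B = {2, 7, 8, 14}
Region: only in A (not in B)
Elements: {1, 3, 10}

Elements only in A (not in B): {1, 3, 10}


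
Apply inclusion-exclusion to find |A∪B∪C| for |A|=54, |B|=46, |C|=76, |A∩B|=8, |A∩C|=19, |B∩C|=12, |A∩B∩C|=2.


|A∪B∪C| = |A|+|B|+|C| - |A∩B|-|A∩C|-|B∩C| + |A∩B∩C|
= 54+46+76 - 8-19-12 + 2
= 176 - 39 + 2
= 139

|A ∪ B ∪ C| = 139


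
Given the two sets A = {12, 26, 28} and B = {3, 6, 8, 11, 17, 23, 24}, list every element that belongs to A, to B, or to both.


A ∪ B = all elements in A or B (or both)
A = {12, 26, 28}
B = {3, 6, 8, 11, 17, 23, 24}
A ∪ B = {3, 6, 8, 11, 12, 17, 23, 24, 26, 28}

A ∪ B = {3, 6, 8, 11, 12, 17, 23, 24, 26, 28}


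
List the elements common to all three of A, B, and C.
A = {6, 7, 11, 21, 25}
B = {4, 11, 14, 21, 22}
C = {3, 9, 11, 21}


A ∩ B = {11, 21}
(A ∩ B) ∩ C = {11, 21}

A ∩ B ∩ C = {11, 21}


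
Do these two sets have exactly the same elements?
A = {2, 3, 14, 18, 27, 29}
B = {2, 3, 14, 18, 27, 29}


Two sets are equal iff they have exactly the same elements.
A = {2, 3, 14, 18, 27, 29}
B = {2, 3, 14, 18, 27, 29}
Same elements → A = B

Yes, A = B


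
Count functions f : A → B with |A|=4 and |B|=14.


Each of |A| = 4 inputs maps to any of |B| = 14 outputs.
# functions = |B|^|A| = 14^4
= 38416

Number of functions = 38416


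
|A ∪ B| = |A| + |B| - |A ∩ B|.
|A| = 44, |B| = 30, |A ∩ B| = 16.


|A ∪ B| = |A| + |B| - |A ∩ B|
= 44 + 30 - 16
= 58

|A ∪ B| = 58


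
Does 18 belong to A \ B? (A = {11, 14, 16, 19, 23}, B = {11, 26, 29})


A = {11, 14, 16, 19, 23}, B = {11, 26, 29}
A \ B = elements in A but not in B
A \ B = {14, 16, 19, 23}
Checking if 18 ∈ A \ B
18 is not in A \ B → False

18 ∉ A \ B


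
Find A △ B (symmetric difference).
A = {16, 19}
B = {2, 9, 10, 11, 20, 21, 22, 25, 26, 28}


A △ B = (A \ B) ∪ (B \ A) = elements in exactly one of A or B
A \ B = {16, 19}
B \ A = {2, 9, 10, 11, 20, 21, 22, 25, 26, 28}
A △ B = {2, 9, 10, 11, 16, 19, 20, 21, 22, 25, 26, 28}

A △ B = {2, 9, 10, 11, 16, 19, 20, 21, 22, 25, 26, 28}


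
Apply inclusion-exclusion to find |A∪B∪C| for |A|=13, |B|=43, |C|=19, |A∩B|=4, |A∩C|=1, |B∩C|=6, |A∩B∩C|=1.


|A∪B∪C| = |A|+|B|+|C| - |A∩B|-|A∩C|-|B∩C| + |A∩B∩C|
= 13+43+19 - 4-1-6 + 1
= 75 - 11 + 1
= 65

|A ∪ B ∪ C| = 65


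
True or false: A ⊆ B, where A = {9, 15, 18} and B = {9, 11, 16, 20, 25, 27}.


A ⊆ B means every element of A is in B.
Elements in A not in B: {15, 18}
So A ⊄ B.

No, A ⊄ B


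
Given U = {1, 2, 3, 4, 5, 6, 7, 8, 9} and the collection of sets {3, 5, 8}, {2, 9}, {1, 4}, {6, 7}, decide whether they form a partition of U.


A partition requires: (1) non-empty parts, (2) pairwise disjoint, (3) union = U
Parts: {3, 5, 8}, {2, 9}, {1, 4}, {6, 7}
Union of parts: {1, 2, 3, 4, 5, 6, 7, 8, 9}
U = {1, 2, 3, 4, 5, 6, 7, 8, 9}
All non-empty? True
Pairwise disjoint? True
Covers U? True

Yes, valid partition


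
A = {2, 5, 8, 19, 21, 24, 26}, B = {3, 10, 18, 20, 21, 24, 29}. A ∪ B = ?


A ∪ B = all elements in A or B (or both)
A = {2, 5, 8, 19, 21, 24, 26}
B = {3, 10, 18, 20, 21, 24, 29}
A ∪ B = {2, 3, 5, 8, 10, 18, 19, 20, 21, 24, 26, 29}

A ∪ B = {2, 3, 5, 8, 10, 18, 19, 20, 21, 24, 26, 29}


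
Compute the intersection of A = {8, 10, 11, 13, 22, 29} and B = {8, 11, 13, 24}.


A ∩ B = elements in both A and B
A = {8, 10, 11, 13, 22, 29}
B = {8, 11, 13, 24}
A ∩ B = {8, 11, 13}

A ∩ B = {8, 11, 13}


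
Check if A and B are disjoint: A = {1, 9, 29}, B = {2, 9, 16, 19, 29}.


Disjoint means A ∩ B = ∅.
A ∩ B = {9, 29}
A ∩ B ≠ ∅, so A and B are NOT disjoint.

No, A and B are not disjoint (A ∩ B = {9, 29})


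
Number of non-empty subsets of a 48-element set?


Total subsets = 2^n = 2^48 = 281474976710656
Non-empty subsets exclude the empty set: 2^n - 1
= 281474976710656 - 1
= 281474976710655

Number of non-empty subsets = 281474976710655


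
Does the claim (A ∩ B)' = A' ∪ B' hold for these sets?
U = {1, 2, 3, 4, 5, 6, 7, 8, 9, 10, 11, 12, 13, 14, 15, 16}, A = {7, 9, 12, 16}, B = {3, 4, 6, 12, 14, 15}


LHS: A ∩ B = {12}
(A ∩ B)' = U \ (A ∩ B) = {1, 2, 3, 4, 5, 6, 7, 8, 9, 10, 11, 13, 14, 15, 16}
A' = {1, 2, 3, 4, 5, 6, 8, 10, 11, 13, 14, 15}, B' = {1, 2, 5, 7, 8, 9, 10, 11, 13, 16}
Claimed RHS: A' ∪ B' = {1, 2, 3, 4, 5, 6, 7, 8, 9, 10, 11, 13, 14, 15, 16}
Identity is VALID: LHS = RHS = {1, 2, 3, 4, 5, 6, 7, 8, 9, 10, 11, 13, 14, 15, 16} ✓

Identity is valid. (A ∩ B)' = A' ∪ B' = {1, 2, 3, 4, 5, 6, 7, 8, 9, 10, 11, 13, 14, 15, 16}


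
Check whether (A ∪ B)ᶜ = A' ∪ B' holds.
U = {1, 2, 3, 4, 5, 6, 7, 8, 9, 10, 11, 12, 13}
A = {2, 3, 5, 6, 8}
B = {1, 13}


LHS: A ∪ B = {1, 2, 3, 5, 6, 8, 13}
(A ∪ B)' = U \ (A ∪ B) = {4, 7, 9, 10, 11, 12}
A' = {1, 4, 7, 9, 10, 11, 12, 13}, B' = {2, 3, 4, 5, 6, 7, 8, 9, 10, 11, 12}
Claimed RHS: A' ∪ B' = {1, 2, 3, 4, 5, 6, 7, 8, 9, 10, 11, 12, 13}
Identity is INVALID: LHS = {4, 7, 9, 10, 11, 12} but the RHS claimed here equals {1, 2, 3, 4, 5, 6, 7, 8, 9, 10, 11, 12, 13}. The correct form is (A ∪ B)' = A' ∩ B'.

Identity is invalid: (A ∪ B)' = {4, 7, 9, 10, 11, 12} but A' ∪ B' = {1, 2, 3, 4, 5, 6, 7, 8, 9, 10, 11, 12, 13}. The correct De Morgan law is (A ∪ B)' = A' ∩ B'.


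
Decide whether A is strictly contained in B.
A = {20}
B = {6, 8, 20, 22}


A ⊂ B requires: A ⊆ B AND A ≠ B.
A ⊆ B? Yes
A = B? No
A ⊂ B: Yes (A is a proper subset of B)

Yes, A ⊂ B


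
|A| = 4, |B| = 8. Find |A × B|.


|A × B| = |A| × |B|
= 4 × 8
= 32

|A × B| = 32


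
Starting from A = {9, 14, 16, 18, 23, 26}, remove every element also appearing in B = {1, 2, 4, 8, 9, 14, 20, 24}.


A \ B = elements in A but not in B
A = {9, 14, 16, 18, 23, 26}
B = {1, 2, 4, 8, 9, 14, 20, 24}
Remove from A any elements in B
A \ B = {16, 18, 23, 26}

A \ B = {16, 18, 23, 26}


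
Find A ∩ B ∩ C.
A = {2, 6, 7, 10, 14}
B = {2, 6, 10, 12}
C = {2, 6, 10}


A ∩ B = {2, 6, 10}
(A ∩ B) ∩ C = {2, 6, 10}

A ∩ B ∩ C = {2, 6, 10}


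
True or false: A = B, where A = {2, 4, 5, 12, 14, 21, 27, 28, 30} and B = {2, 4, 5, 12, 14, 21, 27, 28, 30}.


Two sets are equal iff they have exactly the same elements.
A = {2, 4, 5, 12, 14, 21, 27, 28, 30}
B = {2, 4, 5, 12, 14, 21, 27, 28, 30}
Same elements → A = B

Yes, A = B


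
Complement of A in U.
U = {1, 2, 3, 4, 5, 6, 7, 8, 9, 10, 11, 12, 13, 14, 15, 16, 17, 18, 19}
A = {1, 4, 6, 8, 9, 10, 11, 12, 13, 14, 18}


Aᶜ = U \ A = elements in U but not in A
U = {1, 2, 3, 4, 5, 6, 7, 8, 9, 10, 11, 12, 13, 14, 15, 16, 17, 18, 19}
A = {1, 4, 6, 8, 9, 10, 11, 12, 13, 14, 18}
Aᶜ = {2, 3, 5, 7, 15, 16, 17, 19}

Aᶜ = {2, 3, 5, 7, 15, 16, 17, 19}


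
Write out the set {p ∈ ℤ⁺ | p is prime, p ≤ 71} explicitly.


Checking each candidate:
Condition: primes ≤ 71
Result = {2, 3, 5, 7, 11, 13, 17, 19, 23, 29, 31, 37, 41, 43, 47, 53, 59, 61, 67, 71}

{2, 3, 5, 7, 11, 13, 17, 19, 23, 29, 31, 37, 41, 43, 47, 53, 59, 61, 67, 71}


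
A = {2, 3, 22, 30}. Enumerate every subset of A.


|A| = 4, so |P(A)| = 2^4 = 16
Enumerate subsets by cardinality (0 to 4):
∅, {2}, {3}, {22}, {30}, {2, 3}, {2, 22}, {2, 30}, {3, 22}, {3, 30}, {22, 30}, {2, 3, 22}, {2, 3, 30}, {2, 22, 30}, {3, 22, 30}, {2, 3, 22, 30}

P(A) has 16 subsets: ∅, {2}, {3}, {22}, {30}, {2, 3}, {2, 22}, {2, 30}, {3, 22}, {3, 30}, {22, 30}, {2, 3, 22}, {2, 3, 30}, {2, 22, 30}, {3, 22, 30}, {2, 3, 22, 30}


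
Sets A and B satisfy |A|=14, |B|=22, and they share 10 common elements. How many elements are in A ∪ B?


|A ∪ B| = |A| + |B| - |A ∩ B|
= 14 + 22 - 10
= 26

|A ∪ B| = 26


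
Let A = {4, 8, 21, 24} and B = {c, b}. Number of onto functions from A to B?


n = |A| = 4, k = |B| = 2. Surjections via inclusion-exclusion:
S(n,k) = Σ(-1)^i × C(k,i) × (k-i)^n, i=0 to k
i=0: (-1)^0×C(2,0)×2^4 = 16
i=1: (-1)^1×C(2,1)×1^4 = -2
i=2: (-1)^2×C(2,2)×0^4 = 0
Total = 14

Number of surjections = 14


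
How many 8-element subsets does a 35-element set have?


C(n,k) = n! / (k!(n-k)!)
C(35,8) = 35! / (8!27!)
= 23535820

C(35,8) = 23535820


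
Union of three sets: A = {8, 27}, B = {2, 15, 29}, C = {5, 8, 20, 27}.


A ∪ B = {2, 8, 15, 27, 29}
(A ∪ B) ∪ C = {2, 5, 8, 15, 20, 27, 29}

A ∪ B ∪ C = {2, 5, 8, 15, 20, 27, 29}


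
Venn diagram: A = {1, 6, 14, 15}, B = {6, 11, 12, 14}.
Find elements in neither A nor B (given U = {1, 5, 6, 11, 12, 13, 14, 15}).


A = {1, 6, 14, 15}
B = {6, 11, 12, 14}
Region: in neither A nor B (given U = {1, 5, 6, 11, 12, 13, 14, 15})
Elements: {5, 13}

Elements in neither A nor B (given U = {1, 5, 6, 11, 12, 13, 14, 15}): {5, 13}


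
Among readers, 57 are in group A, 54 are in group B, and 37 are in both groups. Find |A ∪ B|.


|A ∪ B| = |A| + |B| - |A ∩ B|
= 57 + 54 - 37
= 74

|A ∪ B| = 74


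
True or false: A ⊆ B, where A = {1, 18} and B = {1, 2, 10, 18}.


A ⊆ B means every element of A is in B.
All elements of A are in B.
So A ⊆ B.

Yes, A ⊆ B


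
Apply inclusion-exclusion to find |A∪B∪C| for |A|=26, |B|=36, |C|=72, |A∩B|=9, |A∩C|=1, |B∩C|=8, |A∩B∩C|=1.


|A∪B∪C| = |A|+|B|+|C| - |A∩B|-|A∩C|-|B∩C| + |A∩B∩C|
= 26+36+72 - 9-1-8 + 1
= 134 - 18 + 1
= 117

|A ∪ B ∪ C| = 117


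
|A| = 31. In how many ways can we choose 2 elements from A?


C(n,k) = n! / (k!(n-k)!)
C(31,2) = 31! / (2!29!)
= 465

C(31,2) = 465


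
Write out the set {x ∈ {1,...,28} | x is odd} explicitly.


Checking each candidate:
Condition: odd numbers in {1,...,28}
Result = {1, 3, 5, 7, 9, 11, 13, 15, 17, 19, 21, 23, 25, 27}

{1, 3, 5, 7, 9, 11, 13, 15, 17, 19, 21, 23, 25, 27}


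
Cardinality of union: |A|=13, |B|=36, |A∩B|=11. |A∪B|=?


|A ∪ B| = |A| + |B| - |A ∩ B|
= 13 + 36 - 11
= 38

|A ∪ B| = 38


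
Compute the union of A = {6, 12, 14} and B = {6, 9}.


A ∪ B = all elements in A or B (or both)
A = {6, 12, 14}
B = {6, 9}
A ∪ B = {6, 9, 12, 14}

A ∪ B = {6, 9, 12, 14}


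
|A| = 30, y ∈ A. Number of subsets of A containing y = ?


Subsets of A containing y correspond to subsets of A \ {y}, which has 29 elements.
Count = 2^(n-1) = 2^29
= 536870912

Number of subsets containing y = 536870912


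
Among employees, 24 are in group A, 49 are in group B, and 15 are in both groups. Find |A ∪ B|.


|A ∪ B| = |A| + |B| - |A ∩ B|
= 24 + 49 - 15
= 58

|A ∪ B| = 58


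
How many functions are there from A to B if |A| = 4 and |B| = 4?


Each of |A| = 4 inputs maps to any of |B| = 4 outputs.
# functions = |B|^|A| = 4^4
= 256

Number of functions = 256


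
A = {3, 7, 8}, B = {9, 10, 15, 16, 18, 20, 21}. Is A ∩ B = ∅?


Disjoint means A ∩ B = ∅.
A ∩ B = ∅
A ∩ B = ∅, so A and B are disjoint.

Yes, A and B are disjoint


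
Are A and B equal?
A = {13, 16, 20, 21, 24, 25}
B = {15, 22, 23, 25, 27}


Two sets are equal iff they have exactly the same elements.
A = {13, 16, 20, 21, 24, 25}
B = {15, 22, 23, 25, 27}
Differences: {13, 15, 16, 20, 21, 22, 23, 24, 27}
A ≠ B

No, A ≠ B


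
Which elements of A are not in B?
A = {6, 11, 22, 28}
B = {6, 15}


A \ B = elements in A but not in B
A = {6, 11, 22, 28}
B = {6, 15}
Remove from A any elements in B
A \ B = {11, 22, 28}

A \ B = {11, 22, 28}


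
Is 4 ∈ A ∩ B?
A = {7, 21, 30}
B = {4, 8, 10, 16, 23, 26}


A = {7, 21, 30}, B = {4, 8, 10, 16, 23, 26}
A ∩ B = elements in both A and B
A ∩ B = ∅
Checking if 4 ∈ A ∩ B
4 is not in A ∩ B → False

4 ∉ A ∩ B


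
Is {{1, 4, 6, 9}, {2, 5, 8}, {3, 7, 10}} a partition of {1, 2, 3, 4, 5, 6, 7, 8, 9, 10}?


A partition requires: (1) non-empty parts, (2) pairwise disjoint, (3) union = U
Parts: {1, 4, 6, 9}, {2, 5, 8}, {3, 7, 10}
Union of parts: {1, 2, 3, 4, 5, 6, 7, 8, 9, 10}
U = {1, 2, 3, 4, 5, 6, 7, 8, 9, 10}
All non-empty? True
Pairwise disjoint? True
Covers U? True

Yes, valid partition


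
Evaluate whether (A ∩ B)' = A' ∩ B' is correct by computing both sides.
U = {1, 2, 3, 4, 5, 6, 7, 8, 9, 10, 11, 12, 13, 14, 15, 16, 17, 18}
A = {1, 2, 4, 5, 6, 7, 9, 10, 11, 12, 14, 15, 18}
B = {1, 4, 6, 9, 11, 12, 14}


LHS: A ∩ B = {1, 4, 6, 9, 11, 12, 14}
(A ∩ B)' = U \ (A ∩ B) = {2, 3, 5, 7, 8, 10, 13, 15, 16, 17, 18}
A' = {3, 8, 13, 16, 17}, B' = {2, 3, 5, 7, 8, 10, 13, 15, 16, 17, 18}
Claimed RHS: A' ∩ B' = {3, 8, 13, 16, 17}
Identity is INVALID: LHS = {2, 3, 5, 7, 8, 10, 13, 15, 16, 17, 18} but the RHS claimed here equals {3, 8, 13, 16, 17}. The correct form is (A ∩ B)' = A' ∪ B'.

Identity is invalid: (A ∩ B)' = {2, 3, 5, 7, 8, 10, 13, 15, 16, 17, 18} but A' ∩ B' = {3, 8, 13, 16, 17}. The correct De Morgan law is (A ∩ B)' = A' ∪ B'.


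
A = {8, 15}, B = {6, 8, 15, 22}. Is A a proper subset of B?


A ⊂ B requires: A ⊆ B AND A ≠ B.
A ⊆ B? Yes
A = B? No
A ⊂ B: Yes (A is a proper subset of B)

Yes, A ⊂ B


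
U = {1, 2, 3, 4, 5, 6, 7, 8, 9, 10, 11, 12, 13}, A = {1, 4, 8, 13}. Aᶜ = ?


Aᶜ = U \ A = elements in U but not in A
U = {1, 2, 3, 4, 5, 6, 7, 8, 9, 10, 11, 12, 13}
A = {1, 4, 8, 13}
Aᶜ = {2, 3, 5, 6, 7, 9, 10, 11, 12}

Aᶜ = {2, 3, 5, 6, 7, 9, 10, 11, 12}


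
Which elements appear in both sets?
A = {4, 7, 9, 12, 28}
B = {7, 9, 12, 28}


A ∩ B = elements in both A and B
A = {4, 7, 9, 12, 28}
B = {7, 9, 12, 28}
A ∩ B = {7, 9, 12, 28}

A ∩ B = {7, 9, 12, 28}


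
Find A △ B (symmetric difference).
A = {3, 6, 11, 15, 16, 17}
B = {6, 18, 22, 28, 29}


A △ B = (A \ B) ∪ (B \ A) = elements in exactly one of A or B
A \ B = {3, 11, 15, 16, 17}
B \ A = {18, 22, 28, 29}
A △ B = {3, 11, 15, 16, 17, 18, 22, 28, 29}

A △ B = {3, 11, 15, 16, 17, 18, 22, 28, 29}


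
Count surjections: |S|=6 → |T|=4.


n = |S| = 6, k = |T| = 4. Surjections via inclusion-exclusion:
S(n,k) = Σ(-1)^i × C(k,i) × (k-i)^n, i=0 to k
i=0: (-1)^0×C(4,0)×4^6 = 4096
i=1: (-1)^1×C(4,1)×3^6 = -2916
i=2: (-1)^2×C(4,2)×2^6 = 384
i=3: (-1)^3×C(4,3)×1^6 = -4
i=4: (-1)^4×C(4,4)×0^6 = 0
Total = 1560

Number of surjections = 1560


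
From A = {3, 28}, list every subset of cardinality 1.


|A| = 2, so A has C(2,1) = 2 subsets of size 1.
Enumerate by choosing 1 elements from A at a time:
{3}, {28}

1-element subsets (2 total): {3}, {28}


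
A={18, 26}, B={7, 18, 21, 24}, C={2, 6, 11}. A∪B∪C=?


A ∪ B = {7, 18, 21, 24, 26}
(A ∪ B) ∪ C = {2, 6, 7, 11, 18, 21, 24, 26}

A ∪ B ∪ C = {2, 6, 7, 11, 18, 21, 24, 26}


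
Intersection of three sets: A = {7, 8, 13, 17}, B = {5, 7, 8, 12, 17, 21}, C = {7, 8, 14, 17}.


A ∩ B = {7, 8, 17}
(A ∩ B) ∩ C = {7, 8, 17}

A ∩ B ∩ C = {7, 8, 17}


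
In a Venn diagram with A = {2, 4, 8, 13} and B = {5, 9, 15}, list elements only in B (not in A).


A = {2, 4, 8, 13}
B = {5, 9, 15}
Region: only in B (not in A)
Elements: {5, 9, 15}

Elements only in B (not in A): {5, 9, 15}


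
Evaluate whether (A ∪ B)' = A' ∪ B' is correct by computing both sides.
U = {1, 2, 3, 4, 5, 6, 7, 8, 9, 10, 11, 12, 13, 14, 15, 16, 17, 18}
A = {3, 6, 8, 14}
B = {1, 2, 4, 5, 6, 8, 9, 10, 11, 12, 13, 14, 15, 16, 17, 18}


LHS: A ∪ B = {1, 2, 3, 4, 5, 6, 8, 9, 10, 11, 12, 13, 14, 15, 16, 17, 18}
(A ∪ B)' = U \ (A ∪ B) = {7}
A' = {1, 2, 4, 5, 7, 9, 10, 11, 12, 13, 15, 16, 17, 18}, B' = {3, 7}
Claimed RHS: A' ∪ B' = {1, 2, 3, 4, 5, 7, 9, 10, 11, 12, 13, 15, 16, 17, 18}
Identity is INVALID: LHS = {7} but the RHS claimed here equals {1, 2, 3, 4, 5, 7, 9, 10, 11, 12, 13, 15, 16, 17, 18}. The correct form is (A ∪ B)' = A' ∩ B'.

Identity is invalid: (A ∪ B)' = {7} but A' ∪ B' = {1, 2, 3, 4, 5, 7, 9, 10, 11, 12, 13, 15, 16, 17, 18}. The correct De Morgan law is (A ∪ B)' = A' ∩ B'.


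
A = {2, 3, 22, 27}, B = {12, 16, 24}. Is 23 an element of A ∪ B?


A = {2, 3, 22, 27}, B = {12, 16, 24}
A ∪ B = all elements in A or B
A ∪ B = {2, 3, 12, 16, 22, 24, 27}
Checking if 23 ∈ A ∪ B
23 is not in A ∪ B → False

23 ∉ A ∪ B


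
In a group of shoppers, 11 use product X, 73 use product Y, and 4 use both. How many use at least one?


|A ∪ B| = |A| + |B| - |A ∩ B|
= 11 + 73 - 4
= 80

|A ∪ B| = 80


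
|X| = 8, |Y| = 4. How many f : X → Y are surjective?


n = |X| = 8, k = |Y| = 4. Surjections via inclusion-exclusion:
S(n,k) = Σ(-1)^i × C(k,i) × (k-i)^n, i=0 to k
i=0: (-1)^0×C(4,0)×4^8 = 65536
i=1: (-1)^1×C(4,1)×3^8 = -26244
i=2: (-1)^2×C(4,2)×2^8 = 1536
i=3: (-1)^3×C(4,3)×1^8 = -4
i=4: (-1)^4×C(4,4)×0^8 = 0
Total = 40824

Number of surjections = 40824


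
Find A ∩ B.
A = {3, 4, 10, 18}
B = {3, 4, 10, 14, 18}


A ∩ B = elements in both A and B
A = {3, 4, 10, 18}
B = {3, 4, 10, 14, 18}
A ∩ B = {3, 4, 10, 18}

A ∩ B = {3, 4, 10, 18}


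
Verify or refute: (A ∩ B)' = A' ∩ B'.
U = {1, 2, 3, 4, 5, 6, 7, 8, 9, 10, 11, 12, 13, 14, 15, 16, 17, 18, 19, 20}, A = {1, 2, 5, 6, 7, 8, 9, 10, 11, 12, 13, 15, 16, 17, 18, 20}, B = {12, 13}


LHS: A ∩ B = {12, 13}
(A ∩ B)' = U \ (A ∩ B) = {1, 2, 3, 4, 5, 6, 7, 8, 9, 10, 11, 14, 15, 16, 17, 18, 19, 20}
A' = {3, 4, 14, 19}, B' = {1, 2, 3, 4, 5, 6, 7, 8, 9, 10, 11, 14, 15, 16, 17, 18, 19, 20}
Claimed RHS: A' ∩ B' = {3, 4, 14, 19}
Identity is INVALID: LHS = {1, 2, 3, 4, 5, 6, 7, 8, 9, 10, 11, 14, 15, 16, 17, 18, 19, 20} but the RHS claimed here equals {3, 4, 14, 19}. The correct form is (A ∩ B)' = A' ∪ B'.

Identity is invalid: (A ∩ B)' = {1, 2, 3, 4, 5, 6, 7, 8, 9, 10, 11, 14, 15, 16, 17, 18, 19, 20} but A' ∩ B' = {3, 4, 14, 19}. The correct De Morgan law is (A ∩ B)' = A' ∪ B'.


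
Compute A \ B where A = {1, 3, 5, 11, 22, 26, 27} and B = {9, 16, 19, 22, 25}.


A \ B = elements in A but not in B
A = {1, 3, 5, 11, 22, 26, 27}
B = {9, 16, 19, 22, 25}
Remove from A any elements in B
A \ B = {1, 3, 5, 11, 26, 27}

A \ B = {1, 3, 5, 11, 26, 27}


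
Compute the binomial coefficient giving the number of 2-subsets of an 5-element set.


C(n,k) = n! / (k!(n-k)!)
C(5,2) = 5! / (2!3!)
= 10

C(5,2) = 10


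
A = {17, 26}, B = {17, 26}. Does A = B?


Two sets are equal iff they have exactly the same elements.
A = {17, 26}
B = {17, 26}
Same elements → A = B

Yes, A = B


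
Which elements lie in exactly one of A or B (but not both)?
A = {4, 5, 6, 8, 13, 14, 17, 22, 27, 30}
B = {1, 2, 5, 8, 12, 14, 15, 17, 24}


A △ B = (A \ B) ∪ (B \ A) = elements in exactly one of A or B
A \ B = {4, 6, 13, 22, 27, 30}
B \ A = {1, 2, 12, 15, 24}
A △ B = {1, 2, 4, 6, 12, 13, 15, 22, 24, 27, 30}

A △ B = {1, 2, 4, 6, 12, 13, 15, 22, 24, 27, 30}


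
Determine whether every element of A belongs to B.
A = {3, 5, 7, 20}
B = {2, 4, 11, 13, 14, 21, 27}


A ⊆ B means every element of A is in B.
Elements in A not in B: {3, 5, 7, 20}
So A ⊄ B.

No, A ⊄ B


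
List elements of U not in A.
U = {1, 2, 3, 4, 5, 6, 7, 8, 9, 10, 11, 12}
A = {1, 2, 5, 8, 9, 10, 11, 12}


Aᶜ = U \ A = elements in U but not in A
U = {1, 2, 3, 4, 5, 6, 7, 8, 9, 10, 11, 12}
A = {1, 2, 5, 8, 9, 10, 11, 12}
Aᶜ = {3, 4, 6, 7}

Aᶜ = {3, 4, 6, 7}


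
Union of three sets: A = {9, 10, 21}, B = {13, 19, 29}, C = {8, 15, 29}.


A ∪ B = {9, 10, 13, 19, 21, 29}
(A ∪ B) ∪ C = {8, 9, 10, 13, 15, 19, 21, 29}

A ∪ B ∪ C = {8, 9, 10, 13, 15, 19, 21, 29}


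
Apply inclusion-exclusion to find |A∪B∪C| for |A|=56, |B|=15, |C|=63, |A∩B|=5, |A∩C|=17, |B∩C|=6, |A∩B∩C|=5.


|A∪B∪C| = |A|+|B|+|C| - |A∩B|-|A∩C|-|B∩C| + |A∩B∩C|
= 56+15+63 - 5-17-6 + 5
= 134 - 28 + 5
= 111

|A ∪ B ∪ C| = 111


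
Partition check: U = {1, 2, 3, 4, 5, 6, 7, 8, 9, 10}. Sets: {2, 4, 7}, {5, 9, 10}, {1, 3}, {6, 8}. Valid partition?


A partition requires: (1) non-empty parts, (2) pairwise disjoint, (3) union = U
Parts: {2, 4, 7}, {5, 9, 10}, {1, 3}, {6, 8}
Union of parts: {1, 2, 3, 4, 5, 6, 7, 8, 9, 10}
U = {1, 2, 3, 4, 5, 6, 7, 8, 9, 10}
All non-empty? True
Pairwise disjoint? True
Covers U? True

Yes, valid partition


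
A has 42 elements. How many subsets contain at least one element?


Total subsets = 2^n = 2^42 = 4398046511104
Non-empty subsets exclude the empty set: 2^n - 1
= 4398046511104 - 1
= 4398046511103

Number of non-empty subsets = 4398046511103


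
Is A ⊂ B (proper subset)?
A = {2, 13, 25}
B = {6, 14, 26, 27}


A ⊂ B requires: A ⊆ B AND A ≠ B.
A ⊆ B? No
A ⊄ B, so A is not a proper subset.

No, A is not a proper subset of B


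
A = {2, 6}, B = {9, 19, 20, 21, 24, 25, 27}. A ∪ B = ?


A ∪ B = all elements in A or B (or both)
A = {2, 6}
B = {9, 19, 20, 21, 24, 25, 27}
A ∪ B = {2, 6, 9, 19, 20, 21, 24, 25, 27}

A ∪ B = {2, 6, 9, 19, 20, 21, 24, 25, 27}


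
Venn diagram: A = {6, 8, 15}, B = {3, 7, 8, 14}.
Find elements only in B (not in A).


A = {6, 8, 15}
B = {3, 7, 8, 14}
Region: only in B (not in A)
Elements: {3, 7, 14}

Elements only in B (not in A): {3, 7, 14}


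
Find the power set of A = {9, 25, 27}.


|A| = 3, so |P(A)| = 2^3 = 8
Enumerate subsets by cardinality (0 to 3):
∅, {9}, {25}, {27}, {9, 25}, {9, 27}, {25, 27}, {9, 25, 27}

P(A) has 8 subsets: ∅, {9}, {25}, {27}, {9, 25}, {9, 27}, {25, 27}, {9, 25, 27}


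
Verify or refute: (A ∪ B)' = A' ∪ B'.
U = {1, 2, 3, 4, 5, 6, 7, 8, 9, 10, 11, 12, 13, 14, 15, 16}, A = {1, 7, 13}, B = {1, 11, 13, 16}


LHS: A ∪ B = {1, 7, 11, 13, 16}
(A ∪ B)' = U \ (A ∪ B) = {2, 3, 4, 5, 6, 8, 9, 10, 12, 14, 15}
A' = {2, 3, 4, 5, 6, 8, 9, 10, 11, 12, 14, 15, 16}, B' = {2, 3, 4, 5, 6, 7, 8, 9, 10, 12, 14, 15}
Claimed RHS: A' ∪ B' = {2, 3, 4, 5, 6, 7, 8, 9, 10, 11, 12, 14, 15, 16}
Identity is INVALID: LHS = {2, 3, 4, 5, 6, 8, 9, 10, 12, 14, 15} but the RHS claimed here equals {2, 3, 4, 5, 6, 7, 8, 9, 10, 11, 12, 14, 15, 16}. The correct form is (A ∪ B)' = A' ∩ B'.

Identity is invalid: (A ∪ B)' = {2, 3, 4, 5, 6, 8, 9, 10, 12, 14, 15} but A' ∪ B' = {2, 3, 4, 5, 6, 7, 8, 9, 10, 11, 12, 14, 15, 16}. The correct De Morgan law is (A ∪ B)' = A' ∩ B'.


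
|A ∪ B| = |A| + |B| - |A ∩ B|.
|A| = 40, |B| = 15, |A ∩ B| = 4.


|A ∪ B| = |A| + |B| - |A ∩ B|
= 40 + 15 - 4
= 51

|A ∪ B| = 51


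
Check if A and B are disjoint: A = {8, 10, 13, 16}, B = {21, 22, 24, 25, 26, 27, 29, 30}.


Disjoint means A ∩ B = ∅.
A ∩ B = ∅
A ∩ B = ∅, so A and B are disjoint.

Yes, A and B are disjoint


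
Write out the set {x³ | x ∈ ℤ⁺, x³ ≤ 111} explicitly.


Checking each candidate:
Condition: positive perfect cubes ≤ 111
Result = {1, 8, 27, 64}

{1, 8, 27, 64}


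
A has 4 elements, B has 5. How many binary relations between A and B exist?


A relation from A to B is any subset of A × B.
|A × B| = 4 × 5 = 20
# relations = 2^|A × B| = 2^20 = 1048576

Number of relations = 1048576


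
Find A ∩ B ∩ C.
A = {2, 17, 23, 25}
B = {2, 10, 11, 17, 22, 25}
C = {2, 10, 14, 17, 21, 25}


A ∩ B = {2, 17, 25}
(A ∩ B) ∩ C = {2, 17, 25}

A ∩ B ∩ C = {2, 17, 25}


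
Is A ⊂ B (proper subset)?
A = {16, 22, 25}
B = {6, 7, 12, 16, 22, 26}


A ⊂ B requires: A ⊆ B AND A ≠ B.
A ⊆ B? No
A ⊄ B, so A is not a proper subset.

No, A is not a proper subset of B


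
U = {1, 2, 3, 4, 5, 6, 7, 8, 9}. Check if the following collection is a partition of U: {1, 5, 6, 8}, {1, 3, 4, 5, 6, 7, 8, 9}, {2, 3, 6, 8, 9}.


A partition requires: (1) non-empty parts, (2) pairwise disjoint, (3) union = U
Parts: {1, 5, 6, 8}, {1, 3, 4, 5, 6, 7, 8, 9}, {2, 3, 6, 8, 9}
Union of parts: {1, 2, 3, 4, 5, 6, 7, 8, 9}
U = {1, 2, 3, 4, 5, 6, 7, 8, 9}
All non-empty? True
Pairwise disjoint? False
Covers U? True

No, not a valid partition


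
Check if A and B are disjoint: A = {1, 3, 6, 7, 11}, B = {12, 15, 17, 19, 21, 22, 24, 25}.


Disjoint means A ∩ B = ∅.
A ∩ B = ∅
A ∩ B = ∅, so A and B are disjoint.

Yes, A and B are disjoint


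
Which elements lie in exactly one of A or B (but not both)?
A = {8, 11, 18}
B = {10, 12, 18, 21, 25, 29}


A △ B = (A \ B) ∪ (B \ A) = elements in exactly one of A or B
A \ B = {8, 11}
B \ A = {10, 12, 21, 25, 29}
A △ B = {8, 10, 11, 12, 21, 25, 29}

A △ B = {8, 10, 11, 12, 21, 25, 29}


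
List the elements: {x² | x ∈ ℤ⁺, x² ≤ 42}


Checking each candidate:
Condition: positive perfect squares ≤ 42
Result = {1, 4, 9, 16, 25, 36}

{1, 4, 9, 16, 25, 36}


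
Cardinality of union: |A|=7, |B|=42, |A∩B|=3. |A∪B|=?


|A ∪ B| = |A| + |B| - |A ∩ B|
= 7 + 42 - 3
= 46

|A ∪ B| = 46


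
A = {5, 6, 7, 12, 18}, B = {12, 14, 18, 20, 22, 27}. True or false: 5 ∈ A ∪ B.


A = {5, 6, 7, 12, 18}, B = {12, 14, 18, 20, 22, 27}
A ∪ B = all elements in A or B
A ∪ B = {5, 6, 7, 12, 14, 18, 20, 22, 27}
Checking if 5 ∈ A ∪ B
5 is in A ∪ B → True

5 ∈ A ∪ B


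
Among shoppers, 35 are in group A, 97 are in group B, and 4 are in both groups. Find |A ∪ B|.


|A ∪ B| = |A| + |B| - |A ∩ B|
= 35 + 97 - 4
= 128

|A ∪ B| = 128


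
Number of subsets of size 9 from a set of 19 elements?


C(n,k) = n! / (k!(n-k)!)
C(19,9) = 19! / (9!10!)
= 92378

C(19,9) = 92378


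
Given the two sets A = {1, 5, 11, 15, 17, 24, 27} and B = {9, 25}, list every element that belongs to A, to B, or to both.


A ∪ B = all elements in A or B (or both)
A = {1, 5, 11, 15, 17, 24, 27}
B = {9, 25}
A ∪ B = {1, 5, 9, 11, 15, 17, 24, 25, 27}

A ∪ B = {1, 5, 9, 11, 15, 17, 24, 25, 27}


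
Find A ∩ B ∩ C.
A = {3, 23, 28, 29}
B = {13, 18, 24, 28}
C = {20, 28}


A ∩ B = {28}
(A ∩ B) ∩ C = {28}

A ∩ B ∩ C = {28}


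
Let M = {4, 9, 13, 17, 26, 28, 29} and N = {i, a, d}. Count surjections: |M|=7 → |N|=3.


n = |M| = 7, k = |N| = 3. Surjections via inclusion-exclusion:
S(n,k) = Σ(-1)^i × C(k,i) × (k-i)^n, i=0 to k
i=0: (-1)^0×C(3,0)×3^7 = 2187
i=1: (-1)^1×C(3,1)×2^7 = -384
i=2: (-1)^2×C(3,2)×1^7 = 3
i=3: (-1)^3×C(3,3)×0^7 = 0
Total = 1806

Number of surjections = 1806


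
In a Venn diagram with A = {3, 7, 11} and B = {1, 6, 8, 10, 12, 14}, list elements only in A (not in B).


A = {3, 7, 11}
B = {1, 6, 8, 10, 12, 14}
Region: only in A (not in B)
Elements: {3, 7, 11}

Elements only in A (not in B): {3, 7, 11}


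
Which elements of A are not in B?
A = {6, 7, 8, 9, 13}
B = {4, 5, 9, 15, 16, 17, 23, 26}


A \ B = elements in A but not in B
A = {6, 7, 8, 9, 13}
B = {4, 5, 9, 15, 16, 17, 23, 26}
Remove from A any elements in B
A \ B = {6, 7, 8, 13}

A \ B = {6, 7, 8, 13}


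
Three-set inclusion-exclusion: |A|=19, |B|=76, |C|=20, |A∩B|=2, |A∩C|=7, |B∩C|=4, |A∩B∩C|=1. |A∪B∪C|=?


|A∪B∪C| = |A|+|B|+|C| - |A∩B|-|A∩C|-|B∩C| + |A∩B∩C|
= 19+76+20 - 2-7-4 + 1
= 115 - 13 + 1
= 103

|A ∪ B ∪ C| = 103


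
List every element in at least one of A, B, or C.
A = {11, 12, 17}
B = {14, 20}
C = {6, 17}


A ∪ B = {11, 12, 14, 17, 20}
(A ∪ B) ∪ C = {6, 11, 12, 14, 17, 20}

A ∪ B ∪ C = {6, 11, 12, 14, 17, 20}


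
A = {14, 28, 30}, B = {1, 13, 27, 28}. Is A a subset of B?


A ⊆ B means every element of A is in B.
Elements in A not in B: {14, 30}
So A ⊄ B.

No, A ⊄ B


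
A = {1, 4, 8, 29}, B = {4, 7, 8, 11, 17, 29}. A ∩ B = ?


A ∩ B = elements in both A and B
A = {1, 4, 8, 29}
B = {4, 7, 8, 11, 17, 29}
A ∩ B = {4, 8, 29}

A ∩ B = {4, 8, 29}


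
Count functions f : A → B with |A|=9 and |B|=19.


Each of |A| = 9 inputs maps to any of |B| = 19 outputs.
# functions = |B|^|A| = 19^9
= 322687697779

Number of functions = 322687697779


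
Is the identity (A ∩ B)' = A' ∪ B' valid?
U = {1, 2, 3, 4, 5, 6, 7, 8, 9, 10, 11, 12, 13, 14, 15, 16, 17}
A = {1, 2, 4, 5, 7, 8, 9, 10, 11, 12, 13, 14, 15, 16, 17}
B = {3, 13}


LHS: A ∩ B = {13}
(A ∩ B)' = U \ (A ∩ B) = {1, 2, 3, 4, 5, 6, 7, 8, 9, 10, 11, 12, 14, 15, 16, 17}
A' = {3, 6}, B' = {1, 2, 4, 5, 6, 7, 8, 9, 10, 11, 12, 14, 15, 16, 17}
Claimed RHS: A' ∪ B' = {1, 2, 3, 4, 5, 6, 7, 8, 9, 10, 11, 12, 14, 15, 16, 17}
Identity is VALID: LHS = RHS = {1, 2, 3, 4, 5, 6, 7, 8, 9, 10, 11, 12, 14, 15, 16, 17} ✓

Identity is valid. (A ∩ B)' = A' ∪ B' = {1, 2, 3, 4, 5, 6, 7, 8, 9, 10, 11, 12, 14, 15, 16, 17}


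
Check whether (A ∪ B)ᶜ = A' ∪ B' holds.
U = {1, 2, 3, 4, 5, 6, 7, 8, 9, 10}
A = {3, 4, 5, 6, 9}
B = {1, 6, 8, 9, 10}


LHS: A ∪ B = {1, 3, 4, 5, 6, 8, 9, 10}
(A ∪ B)' = U \ (A ∪ B) = {2, 7}
A' = {1, 2, 7, 8, 10}, B' = {2, 3, 4, 5, 7}
Claimed RHS: A' ∪ B' = {1, 2, 3, 4, 5, 7, 8, 10}
Identity is INVALID: LHS = {2, 7} but the RHS claimed here equals {1, 2, 3, 4, 5, 7, 8, 10}. The correct form is (A ∪ B)' = A' ∩ B'.

Identity is invalid: (A ∪ B)' = {2, 7} but A' ∪ B' = {1, 2, 3, 4, 5, 7, 8, 10}. The correct De Morgan law is (A ∪ B)' = A' ∩ B'.


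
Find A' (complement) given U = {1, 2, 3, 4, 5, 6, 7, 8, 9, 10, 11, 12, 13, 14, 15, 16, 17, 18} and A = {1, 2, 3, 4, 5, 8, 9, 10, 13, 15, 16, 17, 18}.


Aᶜ = U \ A = elements in U but not in A
U = {1, 2, 3, 4, 5, 6, 7, 8, 9, 10, 11, 12, 13, 14, 15, 16, 17, 18}
A = {1, 2, 3, 4, 5, 8, 9, 10, 13, 15, 16, 17, 18}
Aᶜ = {6, 7, 11, 12, 14}

Aᶜ = {6, 7, 11, 12, 14}


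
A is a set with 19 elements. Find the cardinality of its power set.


Number of subsets = 2^n
= 2^19
= 524288

|P(A)| = 524288


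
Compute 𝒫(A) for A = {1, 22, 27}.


|A| = 3, so |P(A)| = 2^3 = 8
Enumerate subsets by cardinality (0 to 3):
∅, {1}, {22}, {27}, {1, 22}, {1, 27}, {22, 27}, {1, 22, 27}

P(A) has 8 subsets: ∅, {1}, {22}, {27}, {1, 22}, {1, 27}, {22, 27}, {1, 22, 27}


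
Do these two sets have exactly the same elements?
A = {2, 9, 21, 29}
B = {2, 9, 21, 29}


Two sets are equal iff they have exactly the same elements.
A = {2, 9, 21, 29}
B = {2, 9, 21, 29}
Same elements → A = B

Yes, A = B


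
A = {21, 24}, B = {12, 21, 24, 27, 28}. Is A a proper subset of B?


A ⊂ B requires: A ⊆ B AND A ≠ B.
A ⊆ B? Yes
A = B? No
A ⊂ B: Yes (A is a proper subset of B)

Yes, A ⊂ B


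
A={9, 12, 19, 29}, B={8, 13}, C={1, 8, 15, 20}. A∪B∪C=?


A ∪ B = {8, 9, 12, 13, 19, 29}
(A ∪ B) ∪ C = {1, 8, 9, 12, 13, 15, 19, 20, 29}

A ∪ B ∪ C = {1, 8, 9, 12, 13, 15, 19, 20, 29}


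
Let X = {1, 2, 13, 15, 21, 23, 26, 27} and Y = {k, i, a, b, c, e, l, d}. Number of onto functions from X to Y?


n = |X| = 8, k = |Y| = 8. Surjections via inclusion-exclusion:
S(n,k) = Σ(-1)^i × C(k,i) × (k-i)^n, i=0 to k
i=0: (-1)^0×C(8,0)×8^8 = 16777216
i=1: (-1)^1×C(8,1)×7^8 = -46118408
i=2: (-1)^2×C(8,2)×6^8 = 47029248
i=3: (-1)^3×C(8,3)×5^8 = -21875000
i=4: (-1)^4×C(8,4)×4^8 = 4587520
i=5: (-1)^5×C(8,5)×3^8 = -367416
i=6: (-1)^6×C(8,6)×2^8 = 7168
i=7: (-1)^7×C(8,7)×1^8 = -8
i=8: (-1)^8×C(8,8)×0^8 = 0
Total = 40320

Number of surjections = 40320


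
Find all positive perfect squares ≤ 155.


Checking each candidate:
Condition: positive perfect squares ≤ 155
Result = {1, 4, 9, 16, 25, 36, 49, 64, 81, 100, 121, 144}

{1, 4, 9, 16, 25, 36, 49, 64, 81, 100, 121, 144}


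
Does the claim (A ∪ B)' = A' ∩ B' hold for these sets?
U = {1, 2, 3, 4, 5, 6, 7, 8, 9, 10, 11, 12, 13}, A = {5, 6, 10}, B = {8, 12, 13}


LHS: A ∪ B = {5, 6, 8, 10, 12, 13}
(A ∪ B)' = U \ (A ∪ B) = {1, 2, 3, 4, 7, 9, 11}
A' = {1, 2, 3, 4, 7, 8, 9, 11, 12, 13}, B' = {1, 2, 3, 4, 5, 6, 7, 9, 10, 11}
Claimed RHS: A' ∩ B' = {1, 2, 3, 4, 7, 9, 11}
Identity is VALID: LHS = RHS = {1, 2, 3, 4, 7, 9, 11} ✓

Identity is valid. (A ∪ B)' = A' ∩ B' = {1, 2, 3, 4, 7, 9, 11}


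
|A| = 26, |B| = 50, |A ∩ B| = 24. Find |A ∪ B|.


|A ∪ B| = |A| + |B| - |A ∩ B|
= 26 + 50 - 24
= 52

|A ∪ B| = 52


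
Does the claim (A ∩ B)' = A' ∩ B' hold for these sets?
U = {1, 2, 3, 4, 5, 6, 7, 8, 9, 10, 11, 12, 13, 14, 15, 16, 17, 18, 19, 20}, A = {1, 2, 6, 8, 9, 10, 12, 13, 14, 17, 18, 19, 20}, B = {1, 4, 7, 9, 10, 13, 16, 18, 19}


LHS: A ∩ B = {1, 9, 10, 13, 18, 19}
(A ∩ B)' = U \ (A ∩ B) = {2, 3, 4, 5, 6, 7, 8, 11, 12, 14, 15, 16, 17, 20}
A' = {3, 4, 5, 7, 11, 15, 16}, B' = {2, 3, 5, 6, 8, 11, 12, 14, 15, 17, 20}
Claimed RHS: A' ∩ B' = {3, 5, 11, 15}
Identity is INVALID: LHS = {2, 3, 4, 5, 6, 7, 8, 11, 12, 14, 15, 16, 17, 20} but the RHS claimed here equals {3, 5, 11, 15}. The correct form is (A ∩ B)' = A' ∪ B'.

Identity is invalid: (A ∩ B)' = {2, 3, 4, 5, 6, 7, 8, 11, 12, 14, 15, 16, 17, 20} but A' ∩ B' = {3, 5, 11, 15}. The correct De Morgan law is (A ∩ B)' = A' ∪ B'.


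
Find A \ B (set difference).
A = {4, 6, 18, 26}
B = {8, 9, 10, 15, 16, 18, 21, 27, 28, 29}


A \ B = elements in A but not in B
A = {4, 6, 18, 26}
B = {8, 9, 10, 15, 16, 18, 21, 27, 28, 29}
Remove from A any elements in B
A \ B = {4, 6, 26}

A \ B = {4, 6, 26}


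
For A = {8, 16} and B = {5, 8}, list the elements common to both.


A ∩ B = elements in both A and B
A = {8, 16}
B = {5, 8}
A ∩ B = {8}

A ∩ B = {8}


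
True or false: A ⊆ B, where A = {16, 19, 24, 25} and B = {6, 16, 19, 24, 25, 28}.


A ⊆ B means every element of A is in B.
All elements of A are in B.
So A ⊆ B.

Yes, A ⊆ B


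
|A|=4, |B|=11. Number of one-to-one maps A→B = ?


An injection sends each of |A| = 4 inputs to a distinct output in B.
# injections = |B|·(|B|-1)·…·(|B|-|A|+1) = 11! / (11 - 4)!
= 11 × 10 × 9 × 8
= 7920

Number of injections = 7920


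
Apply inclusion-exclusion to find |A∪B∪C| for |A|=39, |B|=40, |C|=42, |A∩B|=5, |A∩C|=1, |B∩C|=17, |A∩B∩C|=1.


|A∪B∪C| = |A|+|B|+|C| - |A∩B|-|A∩C|-|B∩C| + |A∩B∩C|
= 39+40+42 - 5-1-17 + 1
= 121 - 23 + 1
= 99

|A ∪ B ∪ C| = 99


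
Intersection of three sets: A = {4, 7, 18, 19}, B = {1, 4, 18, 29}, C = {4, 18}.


A ∩ B = {4, 18}
(A ∩ B) ∩ C = {4, 18}

A ∩ B ∩ C = {4, 18}


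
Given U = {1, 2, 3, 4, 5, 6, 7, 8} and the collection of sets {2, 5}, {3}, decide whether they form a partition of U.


A partition requires: (1) non-empty parts, (2) pairwise disjoint, (3) union = U
Parts: {2, 5}, {3}
Union of parts: {2, 3, 5}
U = {1, 2, 3, 4, 5, 6, 7, 8}
All non-empty? True
Pairwise disjoint? True
Covers U? False

No, not a valid partition


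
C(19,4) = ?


C(n,k) = n! / (k!(n-k)!)
C(19,4) = 19! / (4!15!)
= 3876

C(19,4) = 3876


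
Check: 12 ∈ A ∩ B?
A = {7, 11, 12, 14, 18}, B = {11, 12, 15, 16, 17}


A = {7, 11, 12, 14, 18}, B = {11, 12, 15, 16, 17}
A ∩ B = elements in both A and B
A ∩ B = {11, 12}
Checking if 12 ∈ A ∩ B
12 is in A ∩ B → True

12 ∈ A ∩ B


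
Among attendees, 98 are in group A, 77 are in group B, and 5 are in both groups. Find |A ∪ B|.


|A ∪ B| = |A| + |B| - |A ∩ B|
= 98 + 77 - 5
= 170

|A ∪ B| = 170


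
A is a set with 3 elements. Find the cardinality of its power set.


Number of subsets = 2^n
= 2^3
= 8

|P(A)| = 8


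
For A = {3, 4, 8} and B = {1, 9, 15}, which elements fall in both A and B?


A = {3, 4, 8}
B = {1, 9, 15}
Region: in both A and B
Elements: ∅

Elements in both A and B: ∅


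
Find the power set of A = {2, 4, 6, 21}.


|A| = 4, so |P(A)| = 2^4 = 16
Enumerate subsets by cardinality (0 to 4):
∅, {2}, {4}, {6}, {21}, {2, 4}, {2, 6}, {2, 21}, {4, 6}, {4, 21}, {6, 21}, {2, 4, 6}, {2, 4, 21}, {2, 6, 21}, {4, 6, 21}, {2, 4, 6, 21}

P(A) has 16 subsets: ∅, {2}, {4}, {6}, {21}, {2, 4}, {2, 6}, {2, 21}, {4, 6}, {4, 21}, {6, 21}, {2, 4, 6}, {2, 4, 21}, {2, 6, 21}, {4, 6, 21}, {2, 4, 6, 21}


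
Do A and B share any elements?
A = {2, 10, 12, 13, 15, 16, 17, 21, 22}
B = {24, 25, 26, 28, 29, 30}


Disjoint means A ∩ B = ∅.
A ∩ B = ∅
A ∩ B = ∅, so A and B are disjoint.

No — A and B share no elements (A ∩ B = ∅), so they are disjoint


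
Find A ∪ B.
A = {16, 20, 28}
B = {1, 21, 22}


A ∪ B = all elements in A or B (or both)
A = {16, 20, 28}
B = {1, 21, 22}
A ∪ B = {1, 16, 20, 21, 22, 28}

A ∪ B = {1, 16, 20, 21, 22, 28}


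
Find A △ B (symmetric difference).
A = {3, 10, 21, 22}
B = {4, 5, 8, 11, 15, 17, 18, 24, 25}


A △ B = (A \ B) ∪ (B \ A) = elements in exactly one of A or B
A \ B = {3, 10, 21, 22}
B \ A = {4, 5, 8, 11, 15, 17, 18, 24, 25}
A △ B = {3, 4, 5, 8, 10, 11, 15, 17, 18, 21, 22, 24, 25}

A △ B = {3, 4, 5, 8, 10, 11, 15, 17, 18, 21, 22, 24, 25}


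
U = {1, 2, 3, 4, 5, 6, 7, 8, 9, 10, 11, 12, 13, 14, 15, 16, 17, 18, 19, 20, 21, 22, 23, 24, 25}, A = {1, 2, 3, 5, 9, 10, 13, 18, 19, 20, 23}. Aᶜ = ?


Aᶜ = U \ A = elements in U but not in A
U = {1, 2, 3, 4, 5, 6, 7, 8, 9, 10, 11, 12, 13, 14, 15, 16, 17, 18, 19, 20, 21, 22, 23, 24, 25}
A = {1, 2, 3, 5, 9, 10, 13, 18, 19, 20, 23}
Aᶜ = {4, 6, 7, 8, 11, 12, 14, 15, 16, 17, 21, 22, 24, 25}

Aᶜ = {4, 6, 7, 8, 11, 12, 14, 15, 16, 17, 21, 22, 24, 25}


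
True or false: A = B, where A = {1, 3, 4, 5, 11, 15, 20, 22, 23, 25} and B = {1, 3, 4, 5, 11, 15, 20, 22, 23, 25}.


Two sets are equal iff they have exactly the same elements.
A = {1, 3, 4, 5, 11, 15, 20, 22, 23, 25}
B = {1, 3, 4, 5, 11, 15, 20, 22, 23, 25}
Same elements → A = B

Yes, A = B


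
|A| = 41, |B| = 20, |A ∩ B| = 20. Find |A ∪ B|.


|A ∪ B| = |A| + |B| - |A ∩ B|
= 41 + 20 - 20
= 41

|A ∪ B| = 41


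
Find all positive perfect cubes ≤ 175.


Checking each candidate:
Condition: positive perfect cubes ≤ 175
Result = {1, 8, 27, 64, 125}

{1, 8, 27, 64, 125}


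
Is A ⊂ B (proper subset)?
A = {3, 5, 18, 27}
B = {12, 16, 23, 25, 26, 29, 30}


A ⊂ B requires: A ⊆ B AND A ≠ B.
A ⊆ B? No
A ⊄ B, so A is not a proper subset.

No, A is not a proper subset of B


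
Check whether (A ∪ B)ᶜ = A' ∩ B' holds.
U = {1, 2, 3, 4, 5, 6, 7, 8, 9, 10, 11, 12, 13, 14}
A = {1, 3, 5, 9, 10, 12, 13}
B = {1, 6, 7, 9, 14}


LHS: A ∪ B = {1, 3, 5, 6, 7, 9, 10, 12, 13, 14}
(A ∪ B)' = U \ (A ∪ B) = {2, 4, 8, 11}
A' = {2, 4, 6, 7, 8, 11, 14}, B' = {2, 3, 4, 5, 8, 10, 11, 12, 13}
Claimed RHS: A' ∩ B' = {2, 4, 8, 11}
Identity is VALID: LHS = RHS = {2, 4, 8, 11} ✓

Identity is valid. (A ∪ B)' = A' ∩ B' = {2, 4, 8, 11}


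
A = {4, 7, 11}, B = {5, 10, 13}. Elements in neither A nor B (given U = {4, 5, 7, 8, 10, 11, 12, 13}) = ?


A = {4, 7, 11}
B = {5, 10, 13}
Region: in neither A nor B (given U = {4, 5, 7, 8, 10, 11, 12, 13})
Elements: {8, 12}

Elements in neither A nor B (given U = {4, 5, 7, 8, 10, 11, 12, 13}): {8, 12}
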